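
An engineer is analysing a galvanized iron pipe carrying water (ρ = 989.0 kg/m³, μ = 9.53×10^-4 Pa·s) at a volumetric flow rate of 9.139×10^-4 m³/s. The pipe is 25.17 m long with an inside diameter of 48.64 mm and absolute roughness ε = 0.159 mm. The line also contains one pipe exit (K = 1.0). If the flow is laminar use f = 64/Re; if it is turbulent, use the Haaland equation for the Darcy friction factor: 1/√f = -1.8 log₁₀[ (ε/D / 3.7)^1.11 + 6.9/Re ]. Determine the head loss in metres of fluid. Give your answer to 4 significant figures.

h_f ≈ 0.2090 m

Cross-sectional area A = πD²/4 = π(0.04864)²/4 = 0.001858 m²; mean velocity V = Q/A = 0.0009139/0.001858 = 0.4918 m/s.
Reynolds number Re = ρVD/μ = 989 · 0.4918 · 0.04864 / 0.000953 = 2.483e+04.
Re > 4000 → turbulent. Relative roughness ε/D = 0.000159/0.04864 = 0.00327. Haaland: 1/√f = -1.8 log₁₀[(0.00327/3.7)^1.11 + 6.9/2.483e+04] = -1.8 log₁₀[0.000408 + 0.000278] = 5.695, so f = 0.03083.
Total minor-loss coefficient ΣK = 1·1 = 1.
ΔP = [f·L/D + ΣK]·(ρV²/2) = [0.03083·25.17/0.04864 + 1]·(989·0.4918²/2) = [15.95 + 1]·119.6 = 2028 Pa.
Head loss h_f = ΔP/(ρg) = 2028/(989·9.81) = 0.2090 m.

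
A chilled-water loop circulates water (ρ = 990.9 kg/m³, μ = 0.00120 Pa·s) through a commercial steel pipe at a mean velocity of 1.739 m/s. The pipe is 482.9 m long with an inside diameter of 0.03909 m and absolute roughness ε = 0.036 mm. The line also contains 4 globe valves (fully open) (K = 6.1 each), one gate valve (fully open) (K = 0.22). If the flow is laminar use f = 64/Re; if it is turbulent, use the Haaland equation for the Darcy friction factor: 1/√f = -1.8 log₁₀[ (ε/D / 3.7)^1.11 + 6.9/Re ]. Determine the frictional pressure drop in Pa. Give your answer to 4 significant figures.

Reynolds number Re = ρVD/μ = 990.9 · 1.739 · 0.03909 / 0.0012 = 5.613e+04.
Re > 4000 → turbulent. Relative roughness ε/D = 3.6e-05/0.03909 = 0.000921. Haaland: 1/√f = -1.8 log₁₀[(0.000921/3.7)^1.11 + 6.9/5.613e+04] = -1.8 log₁₀[9.99e-05 + 0.000123] = 6.574, so f = 0.02314.
Total minor-loss coefficient ΣK = 4·6.1 + 1·0.22 = 24.6.
ΔP = [f·L/D + ΣK]·(ρV²/2) = [0.02314·482.9/0.03909 + 24.6]·(990.9·1.739²/2) = [285.9 + 24.6]·1498 = 4.652e+05 Pa.

ΔP ≈ 465200 Pa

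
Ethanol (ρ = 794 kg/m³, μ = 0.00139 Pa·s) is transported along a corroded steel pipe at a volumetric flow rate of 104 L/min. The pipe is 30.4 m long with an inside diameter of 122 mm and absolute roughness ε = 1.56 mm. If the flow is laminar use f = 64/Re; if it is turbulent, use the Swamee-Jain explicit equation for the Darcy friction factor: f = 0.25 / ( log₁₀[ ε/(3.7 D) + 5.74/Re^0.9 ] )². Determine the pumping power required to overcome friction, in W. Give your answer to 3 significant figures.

Q = 104 L/min = 104/60000 = 0.001733 m³/s.
Cross-sectional area A = πD²/4 = π(0.122)²/4 = 0.01169 m²; mean velocity V = Q/A = 0.001733/0.01169 = 0.1483 m/s.
Reynolds number Re = ρVD/μ = 794 · 0.1483 · 0.122 / 0.00139 = 1.033e+04.
Re > 4000 → turbulent. Relative roughness ε/D = 0.00156/0.122 = 0.0128. Swamee-Jain: f = 0.25/(log₁₀[0.0128/3.7 + 5.74/1.033e+04^0.9])² = 0.25/(log₁₀[0.00346 + 0.0014])² = 0.25/(-2.314)² = 0.0467.
Darcy-Weisbach: ΔP = f(L/D)(ρV²/2) = 0.0467·(30.4/0.122)·(794·0.1483²/2) = 0.0467·249.2·8.728 = 101.6 Pa.
Pumping power P = QΔP = 0.001733·101.6 = 0.1761 W = 0.176 W.

P ≈ 0.176 W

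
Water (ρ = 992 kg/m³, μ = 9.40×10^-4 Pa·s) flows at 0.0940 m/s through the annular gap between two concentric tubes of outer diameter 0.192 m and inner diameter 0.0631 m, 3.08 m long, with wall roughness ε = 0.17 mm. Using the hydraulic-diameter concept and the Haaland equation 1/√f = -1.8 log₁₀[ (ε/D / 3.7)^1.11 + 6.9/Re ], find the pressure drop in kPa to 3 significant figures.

Hydraulic diameter D_h = 4A/P = D_o - D_i = 0.192 - 0.0631 = 0.1289 m.
Re = ρVD_h/μ = 992·0.094·0.1289/0.00094 = 1.279e+04.
ε/D_h = 0.00017/0.1289 = 0.00132; Haaland gives 1/√f = -1.8 log₁₀[0.000149+0.00054] = 5.692, so f = 0.03087.
ΔP = f(L/D_h)(ρV²/2) = 0.03087·3.08/0.1289·4.383 = 3.232 Pa.
ΔP = 0.00323 kPa.

ΔP ≈ 0.00323 kPa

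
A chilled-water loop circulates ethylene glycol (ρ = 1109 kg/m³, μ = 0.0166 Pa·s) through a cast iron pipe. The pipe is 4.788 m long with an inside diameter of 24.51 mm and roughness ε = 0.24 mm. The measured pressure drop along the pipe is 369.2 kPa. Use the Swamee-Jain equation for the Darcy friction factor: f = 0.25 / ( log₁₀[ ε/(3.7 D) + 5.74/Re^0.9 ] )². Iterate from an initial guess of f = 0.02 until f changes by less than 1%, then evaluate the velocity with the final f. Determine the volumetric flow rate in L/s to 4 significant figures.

Rearranging Darcy-Weisbach: V = √(2·ΔP·D/(f·L·ρ)). With ε/D = 0.00024/0.02451 = 0.00979, iterate starting from f = 0.02:
  f = 0.02 → V = √(2·3.692e+05·0.02451/(0.02·4.788·1109)) = 13.05 m/s; Re = ρVD/μ = 2.138e+04; f → 0.04092
  f = 0.04092 → V = 9.127 m/s; Re = 1.494e+04; f → 0.04207
  f = 0.04207 → V = 9.001 m/s; Re = 1.474e+04; f → 0.04213
Converged (Δf/f < 1%). With the final f = 0.04213: V = √(2·3.692e+05·0.02451/(0.04213·4.788·1109)) = 8.995 m/s.
Q = V·A = 8.995·(π/4·0.02451²) = 0.004244 m³/s = 4.244 L/s.

Q ≈ 4.244 L/s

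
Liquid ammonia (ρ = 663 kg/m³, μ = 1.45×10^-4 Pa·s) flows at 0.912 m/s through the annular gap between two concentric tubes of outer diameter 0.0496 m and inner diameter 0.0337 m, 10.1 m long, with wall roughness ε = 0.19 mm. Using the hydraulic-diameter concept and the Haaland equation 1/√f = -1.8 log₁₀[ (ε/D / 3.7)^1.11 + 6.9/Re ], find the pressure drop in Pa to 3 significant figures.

Hydraulic diameter D_h = 4A/P = D_o - D_i = 0.0496 - 0.0337 = 0.0159 m.
Re = ρVD_h/μ = 663·0.912·0.0159/0.000145 = 6.63e+04.
ε/D_h = 0.00019/0.0159 = 0.0119; Haaland gives 1/√f = -1.8 log₁₀[0.00172+0.000104] = 4.931, so f = 0.04113.
ΔP = f(L/D_h)(ρV²/2) = 0.04113·10.1/0.0159·275.7 = 7204 Pa.

ΔP ≈ 7200 Pa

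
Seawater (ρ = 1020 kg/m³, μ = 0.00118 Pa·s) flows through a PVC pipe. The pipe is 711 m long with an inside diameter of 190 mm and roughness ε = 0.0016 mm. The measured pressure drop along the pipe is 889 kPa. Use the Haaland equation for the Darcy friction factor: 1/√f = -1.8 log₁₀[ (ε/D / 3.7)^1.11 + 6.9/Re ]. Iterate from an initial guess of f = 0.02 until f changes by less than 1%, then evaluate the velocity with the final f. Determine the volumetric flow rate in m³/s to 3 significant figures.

Q ≈ 0.179 m³/s

Rearranging Darcy-Weisbach: V = √(2·ΔP·D/(f·L·ρ)). With ε/D = 1.6e-06/0.19 = 8.42e-06, iterate starting from f = 0.02:
  f = 0.02 → V = √(2·8.89e+05·0.19/(0.02·711·1020)) = 4.826 m/s; Re = ρVD/μ = 7.926e+05; f → 0.01218
  f = 0.01218 → V = 6.184 m/s; Re = 1.016e+06; f → 0.01171
  f = 0.01171 → V = 6.308 m/s; Re = 1.036e+06; f → 0.01167
Converged (Δf/f < 1%). With the final f = 0.01167: V = √(2·8.89e+05·0.19/(0.01167·711·1020)) = 6.317 m/s.
Q = V·A = 6.317·(π/4·0.19²) = 0.1791 m³/s = 0.179 m³/s.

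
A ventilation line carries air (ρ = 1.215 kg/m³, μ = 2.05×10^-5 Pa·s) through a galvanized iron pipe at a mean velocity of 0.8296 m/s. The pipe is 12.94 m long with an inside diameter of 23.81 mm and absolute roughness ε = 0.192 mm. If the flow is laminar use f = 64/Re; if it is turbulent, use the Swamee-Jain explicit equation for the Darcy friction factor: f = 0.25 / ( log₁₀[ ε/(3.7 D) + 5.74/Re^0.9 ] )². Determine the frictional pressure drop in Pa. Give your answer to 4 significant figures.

ΔP ≈ 12.42 Pa

Reynolds number Re = ρVD/μ = 1.215 · 0.8296 · 0.02381 / 2.05e-05 = 1171.
Re < 2300 → laminar flow, so f = 64/Re = 64/1171 = 0.05467 (the turbulent correlation is not needed).
Darcy-Weisbach: ΔP = f(L/D)(ρV²/2) = 0.05467·(12.94/0.02381)·(1.215·0.8296²/2) = 0.05467·543.5·0.4181 = 12.42 Pa.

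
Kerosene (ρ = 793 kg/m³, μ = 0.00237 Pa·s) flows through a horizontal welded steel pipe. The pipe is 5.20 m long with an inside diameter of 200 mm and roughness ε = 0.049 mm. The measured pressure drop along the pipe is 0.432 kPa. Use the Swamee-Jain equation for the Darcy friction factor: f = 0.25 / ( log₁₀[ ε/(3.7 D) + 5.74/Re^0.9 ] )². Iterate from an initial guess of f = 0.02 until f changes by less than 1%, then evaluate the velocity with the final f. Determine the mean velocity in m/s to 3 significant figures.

V ≈ 1.47 m/s

Rearranging Darcy-Weisbach: V = √(2·ΔP·D/(f·L·ρ)). With ε/D = 4.9e-05/0.2 = 0.000245, iterate starting from f = 0.02:
  f = 0.02 → V = √(2·432·0.2/(0.02·5.2·793)) = 1.448 m/s; Re = ρVD/μ = 9.687e+04; f → 0.01932
  f = 0.01932 → V = 1.473 m/s; Re = 9.855e+04; f → 0.01927
Converged (Δf/f < 1%). With the final f = 0.01927: V = √(2·432·0.2/(0.01927·5.2·793)) = 1.475 m/s.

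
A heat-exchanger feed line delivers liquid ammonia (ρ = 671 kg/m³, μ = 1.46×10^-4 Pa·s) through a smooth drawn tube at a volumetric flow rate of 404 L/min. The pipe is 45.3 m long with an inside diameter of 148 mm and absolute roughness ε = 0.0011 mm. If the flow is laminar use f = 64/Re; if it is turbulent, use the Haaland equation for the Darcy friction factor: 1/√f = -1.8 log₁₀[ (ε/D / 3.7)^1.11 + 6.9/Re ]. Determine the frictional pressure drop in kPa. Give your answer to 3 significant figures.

ΔP ≈ 0.232 kPa

Q = 404 L/min = 404/60000 = 0.006733 m³/s.
Cross-sectional area A = πD²/4 = π(0.148)²/4 = 0.0172 m²; mean velocity V = Q/A = 0.006733/0.0172 = 0.3914 m/s.
Reynolds number Re = ρVD/μ = 671 · 0.3914 · 0.148 / 0.000146 = 2.662e+05.
Re > 4000 → turbulent. Relative roughness ε/D = 1.1e-06/0.148 = 7.43e-06. Haaland: 1/√f = -1.8 log₁₀[(7.43e-06/3.7)^1.11 + 6.9/2.662e+05] = -1.8 log₁₀[4.75e-07 + 2.59e-05] = 8.241, so f = 0.01472.
Darcy-Weisbach: ΔP = f(L/D)(ρV²/2) = 0.01472·(45.3/0.148)·(671·0.3914²/2) = 0.01472·306.1·51.4 = 231.6 Pa.
ΔP = 231.6 Pa = 0.232 kPa.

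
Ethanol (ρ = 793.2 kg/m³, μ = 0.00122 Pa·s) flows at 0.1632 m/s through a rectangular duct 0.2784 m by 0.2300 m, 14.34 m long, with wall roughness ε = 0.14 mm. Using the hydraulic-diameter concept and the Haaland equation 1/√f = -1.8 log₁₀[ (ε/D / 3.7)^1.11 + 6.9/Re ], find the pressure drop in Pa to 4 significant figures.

Hydraulic diameter D_h = 4A/P = 4·(0.2784·0.23)/(2·(0.2784+0.23)) = 0.2561/1.017 = 0.2519 m.
Re = ρVD_h/μ = 793.2·0.1632·0.2519/0.00122 = 2.673e+04.
ε/D_h = 0.00014/0.2519 = 0.000556; Haaland gives 1/√f = -1.8 log₁₀[5.7e-05+0.000258] = 6.303, so f = 0.02517.
ΔP = f(L/D_h)(ρV²/2) = 0.02517·14.34/0.2519·10.56 = 15.14 Pa.

ΔP ≈ 15.14 Pa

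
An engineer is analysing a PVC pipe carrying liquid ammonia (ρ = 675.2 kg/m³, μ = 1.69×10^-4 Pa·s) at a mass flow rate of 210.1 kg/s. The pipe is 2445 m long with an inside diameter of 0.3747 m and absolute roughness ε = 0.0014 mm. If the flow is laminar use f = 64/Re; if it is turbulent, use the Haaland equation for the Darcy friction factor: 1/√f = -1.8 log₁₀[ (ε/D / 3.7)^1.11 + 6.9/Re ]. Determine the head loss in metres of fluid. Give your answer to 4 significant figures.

A = πD²/4 = π(0.3747)²/4 = 0.1103 m²; mean velocity V = ṁ/(ρA) = 210.1/(675.2 · 0.1103) = 2.822 m/s.
Reynolds number Re = ρVD/μ = 675.2 · 2.822 · 0.3747 / 0.000169 = 4.224e+06.
Re > 4000 → turbulent. Relative roughness ε/D = 1.4e-06/0.3747 = 3.74e-06. Haaland: 1/√f = -1.8 log₁₀[(3.74e-06/3.7)^1.11 + 6.9/4.224e+06] = -1.8 log₁₀[2.21e-07 + 1.63e-06] = 10.32, so f = 0.009395.
Darcy-Weisbach: ΔP = f(L/D)(ρV²/2) = 0.009395·(2445/0.3747)·(675.2·2.822²/2) = 0.009395·6525·2688 = 1.648e+05 Pa.
Head loss h_f = ΔP/(ρg) = 1.648e+05/(675.2·9.81) = 24.88 m.

h_f ≈ 24.88 m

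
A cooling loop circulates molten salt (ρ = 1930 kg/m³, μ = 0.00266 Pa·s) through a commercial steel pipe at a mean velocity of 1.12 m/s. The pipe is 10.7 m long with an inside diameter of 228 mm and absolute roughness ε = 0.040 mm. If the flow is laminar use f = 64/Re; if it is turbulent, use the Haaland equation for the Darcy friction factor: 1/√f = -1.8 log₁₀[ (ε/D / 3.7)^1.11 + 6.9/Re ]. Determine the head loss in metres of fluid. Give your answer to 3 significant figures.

h_f ≈ 0.0507 m

Reynolds number Re = ρVD/μ = 1930 · 1.12 · 0.228 / 0.00266 = 1.853e+05.
Re > 4000 → turbulent. Relative roughness ε/D = 4e-05/0.228 = 0.000175. Haaland: 1/√f = -1.8 log₁₀[(0.000175/3.7)^1.11 + 6.9/1.853e+05] = -1.8 log₁₀[1.59e-05 + 3.72e-05] = 7.695, so f = 0.01689.
Darcy-Weisbach: ΔP = f(L/D)(ρV²/2) = 0.01689·(10.7/0.228)·(1930·1.12²/2) = 0.01689·46.93·1210 = 959.4 Pa.
Head loss h_f = ΔP/(ρg) = 959.4/(1930·9.81) = 0.0507 m.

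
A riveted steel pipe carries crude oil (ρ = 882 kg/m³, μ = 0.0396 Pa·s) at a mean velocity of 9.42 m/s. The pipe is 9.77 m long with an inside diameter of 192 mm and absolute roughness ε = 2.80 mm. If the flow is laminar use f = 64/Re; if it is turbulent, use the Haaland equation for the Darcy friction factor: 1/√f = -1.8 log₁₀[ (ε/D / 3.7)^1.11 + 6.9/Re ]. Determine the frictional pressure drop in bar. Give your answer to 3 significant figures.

Reynolds number Re = ρVD/μ = 882 · 9.42 · 0.192 / 0.0396 = 4.028e+04.
Re > 4000 → turbulent. Relative roughness ε/D = 0.0028/0.192 = 0.0146. Haaland: 1/√f = -1.8 log₁₀[(0.0146/3.7)^1.11 + 6.9/4.028e+04] = -1.8 log₁₀[0.00214 + 0.000171] = 4.744, so f = 0.04444.
Darcy-Weisbach: ΔP = f(L/D)(ρV²/2) = 0.04444·(9.77/0.192)·(882·9.42²/2) = 0.04444·50.89·3.913e+04 = 8.849e+04 Pa.
ΔP = 8.849e+04 Pa = 0.885 bar.

ΔP ≈ 0.885 bar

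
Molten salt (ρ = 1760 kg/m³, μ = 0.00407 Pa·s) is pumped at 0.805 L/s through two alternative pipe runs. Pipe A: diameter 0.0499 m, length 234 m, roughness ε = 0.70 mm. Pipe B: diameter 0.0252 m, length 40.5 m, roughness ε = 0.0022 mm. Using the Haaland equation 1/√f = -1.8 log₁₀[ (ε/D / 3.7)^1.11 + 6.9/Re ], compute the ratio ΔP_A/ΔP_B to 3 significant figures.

Pipe A: V = Q/A = 0.000805/0.001956 = 0.4116 m/s; Re = 8882; ε/D = 0.014; Haaland → f = 0.04753; ΔP_A = f(L/D)(ρV²/2) = 3.324e+04 Pa.
Pipe B: V = Q/A = 0.000805/0.0004988 = 1.614 m/s; Re = 1.759e+04; ε/D = 8.73e-05; Haaland → f = 0.02672; ΔP_B = f(L/D)(ρV²/2) = 9.846e+04 Pa.
ΔP_A/ΔP_B = 3.324e+04/9.846e+04 = 0.338.

ΔP_A/ΔP_B ≈ 0.338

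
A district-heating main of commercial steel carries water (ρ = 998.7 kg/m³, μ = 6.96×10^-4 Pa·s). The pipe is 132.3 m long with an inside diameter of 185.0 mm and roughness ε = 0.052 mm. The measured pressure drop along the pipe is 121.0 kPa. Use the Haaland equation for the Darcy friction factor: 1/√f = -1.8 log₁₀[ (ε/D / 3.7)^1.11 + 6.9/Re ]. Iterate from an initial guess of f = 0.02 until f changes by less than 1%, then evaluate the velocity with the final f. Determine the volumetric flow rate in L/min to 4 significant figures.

Q ≈ 7589 L/min

Rearranging Darcy-Weisbach: V = √(2·ΔP·D/(f·L·ρ)). With ε/D = 5.2e-05/0.185 = 0.000281, iterate starting from f = 0.02:
  f = 0.02 → V = √(2·1.21e+05·0.185/(0.02·132.3·998.7)) = 4.116 m/s; Re = ρVD/μ = 1.093e+06; f → 0.01537
  f = 0.01537 → V = 4.695 m/s; Re = 1.246e+06; f → 0.0153
Converged (Δf/f < 1%). With the final f = 0.0153: V = √(2·1.21e+05·0.185/(0.0153·132.3·998.7)) = 4.705 m/s.
Q = V·A = 4.705·(π/4·0.185²) = 0.1265 m³/s = 7589 L/min.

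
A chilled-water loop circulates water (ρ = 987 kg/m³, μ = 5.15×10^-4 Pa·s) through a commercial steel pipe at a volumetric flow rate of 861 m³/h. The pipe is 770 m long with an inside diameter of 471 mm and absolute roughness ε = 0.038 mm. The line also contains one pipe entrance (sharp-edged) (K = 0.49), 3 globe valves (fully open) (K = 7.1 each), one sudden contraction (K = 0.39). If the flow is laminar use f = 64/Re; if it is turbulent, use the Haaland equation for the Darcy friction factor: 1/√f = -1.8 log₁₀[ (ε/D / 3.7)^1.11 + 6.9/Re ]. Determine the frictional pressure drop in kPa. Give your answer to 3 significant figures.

Q = 861 m³/h = 861/3600 = 0.2392 m³/s.
Cross-sectional area A = πD²/4 = π(0.471)²/4 = 0.1742 m²; mean velocity V = Q/A = 0.2392/0.1742 = 1.373 m/s.
Reynolds number Re = ρVD/μ = 987 · 1.373 · 0.471 / 0.000515 = 1.239e+06.
Re > 4000 → turbulent. Relative roughness ε/D = 3.8e-05/0.471 = 8.07e-05. Haaland: 1/√f = -1.8 log₁₀[(8.07e-05/3.7)^1.11 + 6.9/1.239e+06] = -1.8 log₁₀[6.7e-06 + 5.57e-06] = 8.84, so f = 0.0128.
Total minor-loss coefficient ΣK = 1·0.49 + 3·7.1 + 1·0.39 = 22.2.
ΔP = [f·L/D + ΣK]·(ρV²/2) = [0.0128·770/0.471 + 22.2]·(987·1.373²/2) = [20.92 + 22.2]·929.9 = 4.008e+04 Pa.
ΔP = 4.008e+04 Pa = 40.1 kPa.

ΔP ≈ 40.1 kPa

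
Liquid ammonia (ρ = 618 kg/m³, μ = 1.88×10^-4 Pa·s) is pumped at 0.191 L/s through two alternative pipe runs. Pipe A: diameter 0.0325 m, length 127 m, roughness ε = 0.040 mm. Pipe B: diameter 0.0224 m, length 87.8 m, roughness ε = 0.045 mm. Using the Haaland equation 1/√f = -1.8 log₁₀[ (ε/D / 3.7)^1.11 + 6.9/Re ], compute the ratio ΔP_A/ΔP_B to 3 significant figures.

ΔP_A/ΔP_B ≈ 0.223

Pipe A: V = Q/A = 0.000191/0.0008296 = 0.2302 m/s; Re = 2.46e+04; ε/D = 0.00123; Haaland → f = 0.02704; ΔP_A = f(L/D)(ρV²/2) = 1731 Pa.
Pipe B: V = Q/A = 0.000191/0.0003941 = 0.4847 m/s; Re = 3.569e+04; ε/D = 0.00201; Haaland → f = 0.02725; ΔP_B = f(L/D)(ρV²/2) = 7752 Pa.
ΔP_A/ΔP_B = 1731/7752 = 0.223.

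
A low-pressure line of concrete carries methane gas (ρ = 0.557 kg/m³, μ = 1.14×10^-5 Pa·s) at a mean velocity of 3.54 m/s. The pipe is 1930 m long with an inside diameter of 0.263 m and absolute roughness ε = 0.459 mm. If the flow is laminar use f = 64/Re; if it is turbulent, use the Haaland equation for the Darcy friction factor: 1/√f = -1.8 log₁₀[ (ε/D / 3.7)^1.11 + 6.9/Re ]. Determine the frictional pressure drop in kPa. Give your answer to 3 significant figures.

Reynolds number Re = ρVD/μ = 0.557 · 3.54 · 0.263 / 1.14e-05 = 4.549e+04.
Re > 4000 → turbulent. Relative roughness ε/D = 0.000459/0.263 = 0.00175. Haaland: 1/√f = -1.8 log₁₀[(0.00175/3.7)^1.11 + 6.9/4.549e+04] = -1.8 log₁₀[0.000203 + 0.000152] = 6.21, so f = 0.02593.
Darcy-Weisbach: ΔP = f(L/D)(ρV²/2) = 0.02593·(1930/0.263)·(0.557·3.54²/2) = 0.02593·7338·3.49 = 664.1 Pa.
ΔP = 664.1 Pa = 0.664 kPa.

ΔP ≈ 0.664 kPa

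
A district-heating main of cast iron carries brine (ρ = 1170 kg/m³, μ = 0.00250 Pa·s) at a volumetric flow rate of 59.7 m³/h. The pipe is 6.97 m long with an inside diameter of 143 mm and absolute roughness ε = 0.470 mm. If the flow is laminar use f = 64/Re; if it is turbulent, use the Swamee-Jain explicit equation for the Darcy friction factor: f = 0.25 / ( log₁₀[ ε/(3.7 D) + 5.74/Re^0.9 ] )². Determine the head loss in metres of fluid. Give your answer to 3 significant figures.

h_f ≈ 0.0765 m

Q = 59.7 m³/h = 59.7/3600 = 0.01658 m³/s.
Cross-sectional area A = πD²/4 = π(0.143)²/4 = 0.01606 m²; mean velocity V = Q/A = 0.01658/0.01606 = 1.033 m/s.
Reynolds number Re = ρVD/μ = 1170 · 1.033 · 0.143 / 0.0025 = 6.91e+04.
Re > 4000 → turbulent. Relative roughness ε/D = 0.00047/0.143 = 0.00329. Swamee-Jain: f = 0.25/(log₁₀[0.00329/3.7 + 5.74/6.91e+04^0.9])² = 0.25/(log₁₀[0.000888 + 0.000253])² = 0.25/(-2.943)² = 0.02887.
Darcy-Weisbach: ΔP = f(L/D)(ρV²/2) = 0.02887·(6.97/0.143)·(1170·1.033²/2) = 0.02887·48.74·623.7 = 877.7 Pa.
Head loss h_f = ΔP/(ρg) = 877.7/(1170·9.81) = 0.0765 m.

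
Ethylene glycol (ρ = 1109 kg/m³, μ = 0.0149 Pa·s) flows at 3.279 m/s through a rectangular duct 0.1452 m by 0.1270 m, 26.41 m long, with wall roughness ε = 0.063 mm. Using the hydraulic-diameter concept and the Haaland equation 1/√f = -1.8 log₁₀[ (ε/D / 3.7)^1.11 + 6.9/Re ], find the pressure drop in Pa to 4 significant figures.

ΔP ≈ 27790 Pa

Hydraulic diameter D_h = 4A/P = 4·(0.1452·0.127)/(2·(0.1452+0.127)) = 0.07376/0.5444 = 0.1355 m.
Re = ρVD_h/μ = 1109·3.279·0.1355/0.0149 = 3.307e+04.
ε/D_h = 6.3e-05/0.1355 = 0.000465; Haaland gives 1/√f = -1.8 log₁₀[4.68e-05+0.000209] = 6.467, so f = 0.02391.
ΔP = f(L/D_h)(ρV²/2) = 0.02391·26.41/0.1355·5962 = 2.779e+04 Pa.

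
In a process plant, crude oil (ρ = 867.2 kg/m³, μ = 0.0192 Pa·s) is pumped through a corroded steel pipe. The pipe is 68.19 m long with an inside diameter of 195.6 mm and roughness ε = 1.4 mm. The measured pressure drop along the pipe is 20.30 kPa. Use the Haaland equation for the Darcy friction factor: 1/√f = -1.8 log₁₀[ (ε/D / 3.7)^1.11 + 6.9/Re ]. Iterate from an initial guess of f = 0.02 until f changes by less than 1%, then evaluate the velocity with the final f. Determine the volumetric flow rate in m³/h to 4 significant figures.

Rearranging Darcy-Weisbach: V = √(2·ΔP·D/(f·L·ρ)). With ε/D = 0.0014/0.1956 = 0.00716, iterate starting from f = 0.02:
  f = 0.02 → V = √(2·2.03e+04·0.1956/(0.02·68.19·867.2)) = 2.591 m/s; Re = ρVD/μ = 2.289e+04; f → 0.03683
  f = 0.03683 → V = 1.909 m/s; Re = 1.687e+04; f → 0.03775
  f = 0.03775 → V = 1.886 m/s; Re = 1.666e+04; f → 0.03779
Converged (Δf/f < 1%). With the final f = 0.03779: V = √(2·2.03e+04·0.1956/(0.03779·68.19·867.2)) = 1.885 m/s.
Q = V·A = 1.885·(π/4·0.1956²) = 0.05665 m³/s = 203.9 m³/h.

Q ≈ 203.9 m³/h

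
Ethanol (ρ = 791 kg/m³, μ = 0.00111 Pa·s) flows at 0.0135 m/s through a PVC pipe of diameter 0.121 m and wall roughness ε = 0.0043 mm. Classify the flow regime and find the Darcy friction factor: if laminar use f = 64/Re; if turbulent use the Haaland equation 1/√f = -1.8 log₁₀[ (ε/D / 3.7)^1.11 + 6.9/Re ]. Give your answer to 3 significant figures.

f ≈ 0.0550

Re = ρVD/μ = 791·0.0135·0.121/0.00111 = 1164.
Re < 2300 → laminar, so f = 64/Re = 0.05498 (roughness is irrelevant in laminar flow).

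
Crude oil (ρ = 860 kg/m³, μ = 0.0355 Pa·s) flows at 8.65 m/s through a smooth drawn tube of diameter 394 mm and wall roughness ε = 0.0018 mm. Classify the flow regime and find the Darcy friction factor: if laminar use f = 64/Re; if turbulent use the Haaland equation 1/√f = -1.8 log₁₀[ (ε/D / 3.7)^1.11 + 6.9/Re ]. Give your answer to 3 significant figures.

f ≈ 0.0186

Re = ρVD/μ = 860·8.65·0.394/0.0355 = 8.256e+04.
Re > 4000 → turbulent. ε/D = 1.8e-06/0.394 = 4.57e-06; Haaland: 1/√f = -1.8 log₁₀[2.76e-07 + 8.36e-05] = 7.338, so f = 0.01857.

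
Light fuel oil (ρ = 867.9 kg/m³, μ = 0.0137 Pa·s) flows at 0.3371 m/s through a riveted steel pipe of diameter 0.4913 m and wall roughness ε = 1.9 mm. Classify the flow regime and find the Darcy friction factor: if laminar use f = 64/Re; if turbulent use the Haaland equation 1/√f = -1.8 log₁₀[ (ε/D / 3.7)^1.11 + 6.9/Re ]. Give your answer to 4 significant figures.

f ≈ 0.03571

Re = ρVD/μ = 867.9·0.3371·0.4913/0.0137 = 1.049e+04.
Re > 4000 → turbulent. ε/D = 0.0019/0.4913 = 0.00387; Haaland: 1/√f = -1.8 log₁₀[0.000491 + 0.000658] = 5.291, so f = 0.03571.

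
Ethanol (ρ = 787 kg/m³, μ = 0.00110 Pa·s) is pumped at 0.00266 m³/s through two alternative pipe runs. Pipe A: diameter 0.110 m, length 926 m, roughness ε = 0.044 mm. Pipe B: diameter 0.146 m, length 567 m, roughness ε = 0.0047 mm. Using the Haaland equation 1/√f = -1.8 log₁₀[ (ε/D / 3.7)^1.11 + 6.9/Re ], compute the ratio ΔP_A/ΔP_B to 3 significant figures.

ΔP_A/ΔP_B ≈ 6.44

Pipe A: V = Q/A = 0.00266/0.009503 = 0.2799 m/s; Re = 2.203e+04; ε/D = 0.0004; Haaland → f = 0.02589; ΔP_A = f(L/D)(ρV²/2) = 6720 Pa.
Pipe B: V = Q/A = 0.00266/0.01674 = 0.1589 m/s; Re = 1.66e+04; ε/D = 3.22e-05; Haaland → f = 0.02704; ΔP_B = f(L/D)(ρV²/2) = 1043 Pa.
ΔP_A/ΔP_B = 6720/1043 = 6.44.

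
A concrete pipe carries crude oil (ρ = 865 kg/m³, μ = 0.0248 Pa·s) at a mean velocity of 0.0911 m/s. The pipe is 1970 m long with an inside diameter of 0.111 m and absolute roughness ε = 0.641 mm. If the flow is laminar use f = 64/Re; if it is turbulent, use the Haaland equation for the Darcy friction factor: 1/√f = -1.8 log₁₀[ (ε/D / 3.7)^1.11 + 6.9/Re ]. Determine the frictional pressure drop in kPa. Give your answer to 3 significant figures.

ΔP ≈ 11.6 kPa

Reynolds number Re = ρVD/μ = 865 · 0.0911 · 0.111 / 0.0248 = 352.7.
Re < 2300 → laminar flow, so f = 64/Re = 64/352.7 = 0.1815 (the turbulent correlation is not needed).
Darcy-Weisbach: ΔP = f(L/D)(ρV²/2) = 0.1815·(1970/0.111)·(865·0.0911²/2) = 0.1815·1.775e+04·3.589 = 1.156e+04 Pa.
ΔP = 1.156e+04 Pa = 11.6 kPa.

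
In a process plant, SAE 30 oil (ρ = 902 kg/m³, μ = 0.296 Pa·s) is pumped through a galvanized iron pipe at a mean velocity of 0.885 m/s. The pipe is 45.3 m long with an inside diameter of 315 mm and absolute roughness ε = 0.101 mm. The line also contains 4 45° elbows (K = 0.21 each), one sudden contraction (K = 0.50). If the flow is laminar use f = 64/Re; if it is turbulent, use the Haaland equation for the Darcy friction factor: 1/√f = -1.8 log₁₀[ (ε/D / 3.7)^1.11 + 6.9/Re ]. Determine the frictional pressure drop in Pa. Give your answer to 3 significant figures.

Reynolds number Re = ρVD/μ = 902 · 0.885 · 0.315 / 0.296 = 849.5.
Re < 2300 → laminar flow, so f = 64/Re = 64/849.5 = 0.07534 (the turbulent correlation is not needed).
Total minor-loss coefficient ΣK = 4·0.21 + 1·0.5 = 1.34.
ΔP = [f·L/D + ΣK]·(ρV²/2) = [0.07534·45.3/0.315 + 1.34]·(902·0.885²/2) = [10.83 + 1.34]·353.2 = 4300 Pa.

ΔP ≈ 4300 Pa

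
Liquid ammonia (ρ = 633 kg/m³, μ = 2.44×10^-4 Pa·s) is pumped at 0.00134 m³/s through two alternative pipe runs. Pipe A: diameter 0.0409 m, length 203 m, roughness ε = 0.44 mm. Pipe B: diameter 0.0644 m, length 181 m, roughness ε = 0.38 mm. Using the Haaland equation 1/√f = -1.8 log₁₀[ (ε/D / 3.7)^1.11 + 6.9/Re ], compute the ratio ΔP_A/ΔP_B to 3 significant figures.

Pipe A: V = Q/A = 0.00134/0.001314 = 1.02 m/s; Re = 1.082e+05; ε/D = 0.0108; Haaland → f = 0.03943; ΔP_A = f(L/D)(ρV²/2) = 6.443e+04 Pa.
Pipe B: V = Q/A = 0.00134/0.003257 = 0.4114 m/s; Re = 6.873e+04; ε/D = 0.0059; Haaland → f = 0.03312; ΔP_B = f(L/D)(ρV²/2) = 4986 Pa.
ΔP_A/ΔP_B = 6.443e+04/4986 = 12.9.

ΔP_A/ΔP_B ≈ 12.9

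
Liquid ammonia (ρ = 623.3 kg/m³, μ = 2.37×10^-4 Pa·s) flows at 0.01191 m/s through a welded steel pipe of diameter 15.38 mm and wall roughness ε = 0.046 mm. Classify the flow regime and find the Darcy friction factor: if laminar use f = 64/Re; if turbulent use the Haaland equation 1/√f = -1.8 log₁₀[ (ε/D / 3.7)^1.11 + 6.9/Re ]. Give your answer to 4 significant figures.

f ≈ 0.1329

Re = ρVD/μ = 623.3·0.01191·0.01538/0.000237 = 481.7.
Re < 2300 → laminar, so f = 64/Re = 0.1329 (roughness is irrelevant in laminar flow).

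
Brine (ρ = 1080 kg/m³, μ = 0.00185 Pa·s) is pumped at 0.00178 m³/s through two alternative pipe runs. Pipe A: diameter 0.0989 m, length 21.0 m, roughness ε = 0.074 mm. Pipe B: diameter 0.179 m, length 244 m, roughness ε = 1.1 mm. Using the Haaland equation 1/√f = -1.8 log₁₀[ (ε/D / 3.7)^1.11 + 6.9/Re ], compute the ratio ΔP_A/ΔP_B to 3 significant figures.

Pipe A: V = Q/A = 0.00178/0.007682 = 0.2317 m/s; Re = 1.338e+04; ε/D = 0.000748; Haaland → f = 0.02967; ΔP_A = f(L/D)(ρV²/2) = 182.6 Pa.
Pipe B: V = Q/A = 0.00178/0.02516 = 0.07073 m/s; Re = 7391; ε/D = 0.00615; Haaland → f = 0.04064; ΔP_B = f(L/D)(ρV²/2) = 149.7 Pa.
ΔP_A/ΔP_B = 182.6/149.7 = 1.22.

ΔP_A/ΔP_B ≈ 1.22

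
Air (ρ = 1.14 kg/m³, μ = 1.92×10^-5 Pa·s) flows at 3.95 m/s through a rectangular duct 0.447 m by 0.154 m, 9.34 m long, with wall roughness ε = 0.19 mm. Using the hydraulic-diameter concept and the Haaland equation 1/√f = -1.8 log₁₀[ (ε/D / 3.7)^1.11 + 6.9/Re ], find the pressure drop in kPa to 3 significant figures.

Hydraulic diameter D_h = 4A/P = 4·(0.447·0.154)/(2·(0.447+0.154)) = 0.2754/1.202 = 0.2291 m.
Re = ρVD_h/μ = 1.14·3.95·0.2291/1.92e-05 = 5.373e+04.
ε/D_h = 0.00019/0.2291 = 0.000829; Haaland gives 1/√f = -1.8 log₁₀[8.89e-05+0.000128] = 6.593, so f = 0.02301.
ΔP = f(L/D_h)(ρV²/2) = 0.02301·9.34/0.2291·8.893 = 8.342 Pa.
ΔP = 0.00834 kPa.

ΔP ≈ 0.00834 kPa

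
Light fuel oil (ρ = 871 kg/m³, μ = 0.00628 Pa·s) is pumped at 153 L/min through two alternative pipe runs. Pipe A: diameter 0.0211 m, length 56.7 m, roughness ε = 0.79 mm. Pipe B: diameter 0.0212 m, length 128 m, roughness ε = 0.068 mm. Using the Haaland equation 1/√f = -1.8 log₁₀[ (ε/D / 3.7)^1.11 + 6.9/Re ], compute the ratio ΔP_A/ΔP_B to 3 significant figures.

ΔP_A/ΔP_B ≈ 0.931

Pipe A: V = Q/A = 0.00255/0.0003497 = 7.293 m/s; Re = 2.134e+04; ε/D = 0.0374; Haaland → f = 0.06424; ΔP_A = f(L/D)(ρV²/2) = 3.998e+06 Pa.
Pipe B: V = Q/A = 0.00255/0.000353 = 7.224 m/s; Re = 2.124e+04; ε/D = 0.00321; Haaland → f = 0.0313; ΔP_B = f(L/D)(ρV²/2) = 4.295e+06 Pa.
ΔP_A/ΔP_B = 3.998e+06/4.295e+06 = 0.931.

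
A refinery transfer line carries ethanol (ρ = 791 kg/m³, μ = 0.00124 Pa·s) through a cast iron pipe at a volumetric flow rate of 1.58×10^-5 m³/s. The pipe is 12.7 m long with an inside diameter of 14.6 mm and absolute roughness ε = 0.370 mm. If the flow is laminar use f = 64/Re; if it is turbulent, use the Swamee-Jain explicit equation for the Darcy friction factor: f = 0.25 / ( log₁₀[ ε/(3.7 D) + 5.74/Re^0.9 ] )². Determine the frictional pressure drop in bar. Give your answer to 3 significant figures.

Cross-sectional area A = πD²/4 = π(0.0146)²/4 = 0.0001674 m²; mean velocity V = Q/A = 1.58e-05/0.0001674 = 0.09438 m/s.
Reynolds number Re = ρVD/μ = 791 · 0.09438 · 0.0146 / 0.00124 = 879.
Re < 2300 → laminar flow, so f = 64/Re = 64/879 = 0.07281 (the turbulent correlation is not needed).
Darcy-Weisbach: ΔP = f(L/D)(ρV²/2) = 0.07281·(12.7/0.0146)·(791·0.09438²/2) = 0.07281·869.9·3.523 = 223.1 Pa.
ΔP = 223.1 Pa = 0.00223 bar.

ΔP ≈ 0.00223 bar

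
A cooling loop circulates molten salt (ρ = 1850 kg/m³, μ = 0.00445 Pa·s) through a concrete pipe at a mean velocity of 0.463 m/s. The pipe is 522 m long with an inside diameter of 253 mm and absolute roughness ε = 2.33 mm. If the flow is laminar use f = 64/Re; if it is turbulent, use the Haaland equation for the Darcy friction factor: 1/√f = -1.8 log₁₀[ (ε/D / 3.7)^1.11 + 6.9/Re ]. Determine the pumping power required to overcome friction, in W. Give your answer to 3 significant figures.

P ≈ 363 W

Reynolds number Re = ρVD/μ = 1850 · 0.463 · 0.253 / 0.00445 = 4.87e+04.
Re > 4000 → turbulent. Relative roughness ε/D = 0.00233/0.253 = 0.00921. Haaland: 1/√f = -1.8 log₁₀[(0.00921/3.7)^1.11 + 6.9/4.87e+04] = -1.8 log₁₀[0.00129 + 0.000142] = 5.121, so f = 0.03813.
Darcy-Weisbach: ΔP = f(L/D)(ρV²/2) = 0.03813·(522/0.253)·(1850·0.463²/2) = 0.03813·2063·198.3 = 1.56e+04 Pa.
Q = V·A = 0.463·0.05027 = 0.02328 m³/s.
Pumping power P = QΔP = 0.02328·1.56e+04 = 363.1 W = 363 W.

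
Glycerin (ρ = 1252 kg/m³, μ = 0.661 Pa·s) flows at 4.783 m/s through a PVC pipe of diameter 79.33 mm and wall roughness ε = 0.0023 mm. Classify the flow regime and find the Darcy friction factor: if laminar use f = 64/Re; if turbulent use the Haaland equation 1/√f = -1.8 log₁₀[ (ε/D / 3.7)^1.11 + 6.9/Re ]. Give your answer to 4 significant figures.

f ≈ 0.08905

Re = ρVD/μ = 1252·4.783·0.07933/0.661 = 718.7.
Re < 2300 → laminar, so f = 64/Re = 0.08905 (roughness is irrelevant in laminar flow).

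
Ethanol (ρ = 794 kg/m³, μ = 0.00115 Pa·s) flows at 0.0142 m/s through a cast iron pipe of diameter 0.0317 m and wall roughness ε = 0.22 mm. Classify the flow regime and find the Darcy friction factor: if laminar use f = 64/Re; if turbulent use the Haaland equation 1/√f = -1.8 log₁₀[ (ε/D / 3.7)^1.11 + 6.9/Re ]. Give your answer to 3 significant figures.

f ≈ 0.206

Re = ρVD/μ = 794·0.0142·0.0317/0.00115 = 310.8.
Re < 2300 → laminar, so f = 64/Re = 0.2059 (roughness is irrelevant in laminar flow).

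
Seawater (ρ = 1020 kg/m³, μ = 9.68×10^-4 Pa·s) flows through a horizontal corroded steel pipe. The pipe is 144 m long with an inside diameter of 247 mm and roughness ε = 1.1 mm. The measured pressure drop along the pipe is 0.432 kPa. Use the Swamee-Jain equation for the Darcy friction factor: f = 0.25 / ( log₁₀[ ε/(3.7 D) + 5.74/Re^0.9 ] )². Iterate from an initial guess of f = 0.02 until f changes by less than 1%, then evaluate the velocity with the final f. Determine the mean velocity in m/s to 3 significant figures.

Rearranging Darcy-Weisbach: V = √(2·ΔP·D/(f·L·ρ)). With ε/D = 0.0011/0.247 = 0.00445, iterate starting from f = 0.02:
  f = 0.02 → V = √(2·432·0.247/(0.02·144·1020)) = 0.2695 m/s; Re = ρVD/μ = 7.015e+04; f → 0.03105
  f = 0.03105 → V = 0.2163 m/s; Re = 5.63e+04; f → 0.0314
  f = 0.0314 → V = 0.2151 m/s; Re = 5.598e+04; f → 0.03141
Converged (Δf/f < 1%). With the final f = 0.03141: V = √(2·432·0.247/(0.03141·144·1020)) = 0.2151 m/s.

V ≈ 0.215 m/s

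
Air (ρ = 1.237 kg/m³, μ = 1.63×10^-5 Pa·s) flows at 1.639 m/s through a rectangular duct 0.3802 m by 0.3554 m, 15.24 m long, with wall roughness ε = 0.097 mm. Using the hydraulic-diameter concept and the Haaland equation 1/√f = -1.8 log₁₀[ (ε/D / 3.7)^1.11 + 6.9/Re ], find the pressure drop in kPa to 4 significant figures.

ΔP ≈ 0.001509 kPa

Hydraulic diameter D_h = 4A/P = 4·(0.3802·0.3554)/(2·(0.3802+0.3554)) = 0.5405/1.471 = 0.3674 m.
Re = ρVD_h/μ = 1.237·1.639·0.3674/1.63e-05 = 4.57e+04.
ε/D_h = 9.7e-05/0.3674 = 0.000264; Haaland gives 1/√f = -1.8 log₁₀[2.5e-05+0.000151] = 6.758, so f = 0.02189.
ΔP = f(L/D_h)(ρV²/2) = 0.02189·15.24/0.3674·1.661 = 1.509 Pa.
ΔP = 0.001509 kPa.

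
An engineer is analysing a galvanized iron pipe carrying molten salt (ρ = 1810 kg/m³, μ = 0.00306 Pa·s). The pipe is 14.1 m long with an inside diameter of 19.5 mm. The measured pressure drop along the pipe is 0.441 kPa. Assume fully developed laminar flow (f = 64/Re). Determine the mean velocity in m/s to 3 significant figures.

V ≈ 0.121 m/s

For laminar flow, f = 64/Re with Re = ρVD/μ, so Darcy-Weisbach reduces to ΔP = 32μLV/D². Solving for V: V = ΔP·D²/(32μL) = 441·(0.0195)²/(32·0.00306·14.1) = 0.1215 m/s.
Check: Re = ρVD/μ = 1810·0.1215·0.0195/0.00306 = 1401 < 2300, so the laminar assumption holds.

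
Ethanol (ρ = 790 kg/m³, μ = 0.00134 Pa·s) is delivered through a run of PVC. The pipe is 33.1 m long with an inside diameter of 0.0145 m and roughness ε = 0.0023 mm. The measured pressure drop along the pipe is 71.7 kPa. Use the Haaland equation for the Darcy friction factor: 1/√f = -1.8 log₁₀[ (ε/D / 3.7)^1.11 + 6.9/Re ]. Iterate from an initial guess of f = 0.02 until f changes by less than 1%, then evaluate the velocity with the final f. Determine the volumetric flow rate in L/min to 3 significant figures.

Q ≈ 16.6 L/min

Rearranging Darcy-Weisbach: V = √(2·ΔP·D/(f·L·ρ)). With ε/D = 2.3e-06/0.0145 = 0.000159, iterate starting from f = 0.02:
  f = 0.02 → V = √(2·7.17e+04·0.0145/(0.02·33.1·790)) = 1.994 m/s; Re = ρVD/μ = 1.705e+04; f → 0.02705
  f = 0.02705 → V = 1.715 m/s; Re = 1.466e+04; f → 0.0281
  f = 0.0281 → V = 1.682 m/s; Re = 1.438e+04; f → 0.02823
Converged (Δf/f < 1%). With the final f = 0.02823: V = √(2·7.17e+04·0.0145/(0.02823·33.1·790)) = 1.678 m/s.
Q = V·A = 1.678·(π/4·0.0145²) = 0.0002771 m³/s = 16.6 L/min.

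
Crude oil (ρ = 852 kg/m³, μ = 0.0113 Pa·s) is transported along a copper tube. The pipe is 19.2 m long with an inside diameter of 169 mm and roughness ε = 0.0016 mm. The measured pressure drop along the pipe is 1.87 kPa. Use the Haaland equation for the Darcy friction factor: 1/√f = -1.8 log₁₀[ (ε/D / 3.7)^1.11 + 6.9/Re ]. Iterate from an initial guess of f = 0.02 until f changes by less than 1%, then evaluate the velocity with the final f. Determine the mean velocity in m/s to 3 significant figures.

V ≈ 1.18 m/s

Rearranging Darcy-Weisbach: V = √(2·ΔP·D/(f·L·ρ)). With ε/D = 1.6e-06/0.169 = 9.47e-06, iterate starting from f = 0.02:
  f = 0.02 → V = √(2·1870·0.169/(0.02·19.2·852)) = 1.39 m/s; Re = ρVD/μ = 1.771e+04; f → 0.02656
  f = 0.02656 → V = 1.206 m/s; Re = 1.537e+04; f → 0.02755
  f = 0.02755 → V = 1.184 m/s; Re = 1.509e+04; f → 0.02768
Converged (Δf/f < 1%). With the final f = 0.02768: V = √(2·1870·0.169/(0.02768·19.2·852)) = 1.181 m/s.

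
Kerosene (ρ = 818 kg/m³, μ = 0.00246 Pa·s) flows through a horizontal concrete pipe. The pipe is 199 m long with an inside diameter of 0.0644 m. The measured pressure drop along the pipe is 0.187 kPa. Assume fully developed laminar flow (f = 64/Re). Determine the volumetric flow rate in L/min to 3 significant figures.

For laminar flow, f = 64/Re with Re = ρVD/μ, so Darcy-Weisbach reduces to ΔP = 32μLV/D². Solving for V: V = ΔP·D²/(32μL) = 187·(0.0644)²/(32·0.00246·199) = 0.04951 m/s.
Check: Re = ρVD/μ = 818·0.04951·0.0644/0.00246 = 1060 < 2300, so the laminar assumption holds.
Q = V·A = 0.04951·(π/4·0.0644²) = 0.0001613 m³/s = 9.68 L/min.

Q ≈ 9.68 L/min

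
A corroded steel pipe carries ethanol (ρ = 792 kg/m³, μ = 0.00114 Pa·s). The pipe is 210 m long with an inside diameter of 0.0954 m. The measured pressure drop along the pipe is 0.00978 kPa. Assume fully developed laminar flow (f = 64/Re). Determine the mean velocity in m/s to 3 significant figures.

For laminar flow, f = 64/Re with Re = ρVD/μ, so Darcy-Weisbach reduces to ΔP = 32μLV/D². Solving for V: V = ΔP·D²/(32μL) = 9.78·(0.0954)²/(32·0.00114·210) = 0.01162 m/s.
Check: Re = ρVD/μ = 792·0.01162·0.0954/0.00114 = 770.1 < 2300, so the laminar assumption holds.

V ≈ 0.0116 m/s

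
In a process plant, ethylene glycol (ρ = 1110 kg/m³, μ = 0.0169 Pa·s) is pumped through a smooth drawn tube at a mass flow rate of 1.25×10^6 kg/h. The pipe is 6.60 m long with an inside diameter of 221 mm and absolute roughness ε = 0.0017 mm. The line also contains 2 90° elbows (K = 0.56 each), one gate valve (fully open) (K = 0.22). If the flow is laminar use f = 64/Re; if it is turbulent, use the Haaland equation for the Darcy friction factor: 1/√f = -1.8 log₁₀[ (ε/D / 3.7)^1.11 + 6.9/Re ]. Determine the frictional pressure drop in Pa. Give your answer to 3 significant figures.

ΔP ≈ 68500 Pa

ṁ = 1.25×10^6 kg/h = 1.25×10^6/3600 = 347.2 kg/s.
A = πD²/4 = π(0.221)²/4 = 0.03836 m²; mean velocity V = ṁ/(ρA) = 347.2/(1110 · 0.03836) = 8.155 m/s.
Reynolds number Re = ρVD/μ = 1110 · 8.155 · 0.221 / 0.0169 = 1.184e+05.
Re > 4000 → turbulent. Relative roughness ε/D = 1.7e-06/0.221 = 7.69e-06. Haaland: 1/√f = -1.8 log₁₀[(7.69e-06/3.7)^1.11 + 6.9/1.184e+05] = -1.8 log₁₀[4.93e-07 + 5.83e-05] = 7.615, so f = 0.01724.
Total minor-loss coefficient ΣK = 2·0.56 + 1·0.22 = 1.34.
ΔP = [f·L/D + ΣK]·(ρV²/2) = [0.01724·6.6/0.221 + 1.34]·(1110·8.155²/2) = [0.515 + 1.34]·3.691e+04 = 6.846e+04 Pa.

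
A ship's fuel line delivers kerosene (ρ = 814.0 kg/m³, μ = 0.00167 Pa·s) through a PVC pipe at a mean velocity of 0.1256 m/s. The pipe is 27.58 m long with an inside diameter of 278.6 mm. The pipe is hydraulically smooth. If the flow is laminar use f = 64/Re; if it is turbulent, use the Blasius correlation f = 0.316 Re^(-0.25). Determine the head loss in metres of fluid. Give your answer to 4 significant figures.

h_f ≈ 0.002201 m

Reynolds number Re = ρVD/μ = 814 · 0.1256 · 0.2786 / 0.00167 = 1.706e+04.
Re > 4000 → turbulent. Smooth-pipe (Blasius): f = 0.316 Re^(-0.25) = 0.316/(1.706e+04)^0.25 = 0.02765.
Darcy-Weisbach: ΔP = f(L/D)(ρV²/2) = 0.02765·(27.58/0.2786)·(814·0.1256²/2) = 0.02765·98.99·6.421 = 17.58 Pa.
Head loss h_f = ΔP/(ρg) = 17.58/(814·9.81) = 0.002201 m.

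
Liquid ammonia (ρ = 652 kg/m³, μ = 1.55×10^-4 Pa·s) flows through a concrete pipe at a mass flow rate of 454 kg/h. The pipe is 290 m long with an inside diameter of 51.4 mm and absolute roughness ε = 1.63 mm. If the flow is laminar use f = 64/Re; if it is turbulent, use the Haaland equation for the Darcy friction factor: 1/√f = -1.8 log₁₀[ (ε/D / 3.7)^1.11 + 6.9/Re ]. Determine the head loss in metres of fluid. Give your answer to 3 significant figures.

h_f ≈ 0.150 m

ṁ = 454 kg/h = 454/3600 = 0.1261 kg/s.
A = πD²/4 = π(0.0514)²/4 = 0.002075 m²; mean velocity V = ṁ/(ρA) = 0.1261/(652 · 0.002075) = 0.09322 m/s.
Reynolds number Re = ρVD/μ = 652 · 0.09322 · 0.0514 / 0.000155 = 2.015e+04.
Re > 4000 → turbulent. Relative roughness ε/D = 0.00163/0.0514 = 0.0317. Haaland: 1/√f = -1.8 log₁₀[(0.0317/3.7)^1.11 + 6.9/2.015e+04] = -1.8 log₁₀[0.00508 + 0.000342] = 4.079, so f = 0.06011.
Darcy-Weisbach: ΔP = f(L/D)(ρV²/2) = 0.06011·(290/0.0514)·(652·0.09322²/2) = 0.06011·5642·2.833 = 960.6 Pa.
Head loss h_f = ΔP/(ρg) = 960.6/(652·9.81) = 0.150 m.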